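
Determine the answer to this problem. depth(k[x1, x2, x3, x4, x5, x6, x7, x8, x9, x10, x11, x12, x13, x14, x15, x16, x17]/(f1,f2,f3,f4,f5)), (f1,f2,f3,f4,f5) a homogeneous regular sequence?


depth(R)=17
depth(R/I)=17-5=12


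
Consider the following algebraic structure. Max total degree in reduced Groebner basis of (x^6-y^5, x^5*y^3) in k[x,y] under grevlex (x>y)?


LT(f1)=x^6, LT(f2)=x^5y^3, lcm=x^6y^3
S(f1,f2) = y^3*f1 - x^1*f2 = -y^8
Reduced GB = {f1, f2, y^8}; degrees 6, 8, 8
Max = 8


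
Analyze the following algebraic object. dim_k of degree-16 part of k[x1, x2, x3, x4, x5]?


C(d+n-1,n-1)=C(20,4)=4845


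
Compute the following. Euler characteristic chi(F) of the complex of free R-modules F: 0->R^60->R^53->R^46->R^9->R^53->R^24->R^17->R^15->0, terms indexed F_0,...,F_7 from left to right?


chi = sum (-1)^i * rank:
(-1)^0*60=60
(-1)^1*53=-53
(-1)^2*46=46
(-1)^3*9=-9
(-1)^4*53=53
(-1)^5*24=-24
(-1)^6*17=17
(-1)^7*15=-15
chi=75


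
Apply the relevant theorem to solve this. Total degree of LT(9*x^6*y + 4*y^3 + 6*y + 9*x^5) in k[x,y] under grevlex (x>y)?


LT: 9*x^6*y
deg_x=6, deg_y=1
Total=6+1=7


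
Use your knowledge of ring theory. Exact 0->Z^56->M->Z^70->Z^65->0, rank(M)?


Alt sum=0:
(-1)^0*56 + (-1)^1*? + (-1)^2*70 + (-1)^3*65=0
rank(M)=61


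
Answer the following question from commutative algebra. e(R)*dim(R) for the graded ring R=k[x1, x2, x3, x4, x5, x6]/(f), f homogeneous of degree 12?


e(R)=deg(f)=12, dim(R)=6-1=5
e*dim=12*5=60


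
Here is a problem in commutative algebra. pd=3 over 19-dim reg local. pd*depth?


pd+depth=19
depth=19-3=16
pd*depth=3*16=48


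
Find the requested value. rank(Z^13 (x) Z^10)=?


rank(M(x)N) = rank(M)*rank(N)
13*10 = 130


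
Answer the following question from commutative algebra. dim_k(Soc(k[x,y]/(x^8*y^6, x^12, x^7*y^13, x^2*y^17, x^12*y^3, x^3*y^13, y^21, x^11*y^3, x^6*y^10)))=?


Socle = ann(m) = span of standard monomials u with x*u, y*u in I (staircase corners).
Redundant generators: x^7*y^13, x^12*y^3
Minimal generators: x^12, x^11*y^3, x^8*y^6, x^6*y^10, x^3*y^13, x^2*y^17, y^21
Corners: xy^20, x^2y^16, x^5y^12, x^7y^9, x^10y^5, x^11y^2
Socle dim=6


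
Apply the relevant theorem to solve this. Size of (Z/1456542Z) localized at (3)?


3-primary part: 1456542=3^9*74
Size=3^9=19683


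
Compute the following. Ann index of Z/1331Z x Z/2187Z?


Exponent = lcm of the cyclic orders; pairwise coprime => product.
11^3*3^7=1331*2187=2910897


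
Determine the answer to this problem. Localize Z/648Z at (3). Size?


3-primary part: 648=3^4*8
Size=3^4=81


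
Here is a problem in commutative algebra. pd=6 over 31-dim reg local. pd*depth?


pd+depth=31
depth=31-6=25
pd*depth=6*25=150


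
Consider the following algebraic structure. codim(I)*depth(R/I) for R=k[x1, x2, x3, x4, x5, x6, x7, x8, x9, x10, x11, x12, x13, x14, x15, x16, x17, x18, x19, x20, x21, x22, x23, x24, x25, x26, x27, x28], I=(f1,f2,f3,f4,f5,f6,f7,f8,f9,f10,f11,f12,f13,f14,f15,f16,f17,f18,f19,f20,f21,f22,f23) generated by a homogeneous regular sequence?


codim=23, depth=dim(R/I)=28-23=5
Product=23*5=115


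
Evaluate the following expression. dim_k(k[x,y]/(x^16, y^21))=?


Basis: x^i*y^j, i<16, j<21
16*21=336


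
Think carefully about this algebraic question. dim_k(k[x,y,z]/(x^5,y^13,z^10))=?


Basis: x^iy^jz^k, i<5,j<13,k<10
5*13*10=650


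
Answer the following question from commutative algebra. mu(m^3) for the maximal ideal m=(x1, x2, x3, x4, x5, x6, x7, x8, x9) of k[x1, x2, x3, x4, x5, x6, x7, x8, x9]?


Graded Nakayama: mu(m^d) = dim_k (m^d/m^(d+1)) = #degree-3 monomials in 9 vars
C(n+d-1,d)=C(11,3)=165


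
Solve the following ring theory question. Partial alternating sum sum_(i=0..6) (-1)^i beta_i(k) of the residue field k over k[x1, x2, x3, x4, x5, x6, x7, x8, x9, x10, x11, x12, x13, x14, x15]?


Koszul resolution: beta_i(k)=C(n,i), n=15
sum_(i=0..p) (-1)^i C(n,i) = (-1)^p C(n-1,p)
(-1)^6*C(14,6) = (-1)^6*3003 = 3003


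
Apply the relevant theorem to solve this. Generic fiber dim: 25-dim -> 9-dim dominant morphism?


dim(fiber)=dim(X)-dim(Y)=25-9=16


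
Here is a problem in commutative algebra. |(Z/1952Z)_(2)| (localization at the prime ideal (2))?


2-primary part: 1952=2^5*61
Size=2^5=32


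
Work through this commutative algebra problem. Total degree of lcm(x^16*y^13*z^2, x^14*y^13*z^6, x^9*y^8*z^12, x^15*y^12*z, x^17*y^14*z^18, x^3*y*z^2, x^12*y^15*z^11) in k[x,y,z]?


lcm = componentwise max:
x: max(16,14,9,15,17,3,12)=17
y: max(13,13,8,12,14,1,15)=15
z: max(2,6,12,1,18,2,11)=18
Total=17+15+18=50


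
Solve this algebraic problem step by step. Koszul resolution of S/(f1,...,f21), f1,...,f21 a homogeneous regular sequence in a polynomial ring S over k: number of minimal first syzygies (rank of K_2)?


Regular sequence => Koszul complex is the minimal free resolution.
Syz_1 minimally generated by Koszul relations f_i*e_j - f_j*e_i (i<j): mu(Syz_1) = beta_2 = C(m,2) = m(m-1)/2
m=21
21*20/2 = 210


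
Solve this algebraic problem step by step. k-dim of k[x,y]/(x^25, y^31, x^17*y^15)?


k[x,y]/I, I = (x^25, y^31, x^17*y^15)
Rect: 25x31=775. Corner: (25-17)x(31-15)=128.
dim = 775-128 = 647


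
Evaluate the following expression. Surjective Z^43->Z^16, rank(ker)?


rank(ker) = 43-16 = 27


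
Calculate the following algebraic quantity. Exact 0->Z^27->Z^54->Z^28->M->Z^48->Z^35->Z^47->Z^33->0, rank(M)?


Alt sum=0:
(-1)^0*27 + (-1)^1*54 + (-1)^2*28 + (-1)^3*? + (-1)^4*48 + (-1)^5*35 + (-1)^6*47 + (-1)^7*33=0
rank(M)=28


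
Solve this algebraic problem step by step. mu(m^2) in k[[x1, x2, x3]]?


C(n+d-1,d)=C(4,2)=6


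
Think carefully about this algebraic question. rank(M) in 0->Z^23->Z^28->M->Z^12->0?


Alt sum=0:
(-1)^0*23 + (-1)^1*28 + (-1)^2*? + (-1)^3*12=0
rank(M)=17


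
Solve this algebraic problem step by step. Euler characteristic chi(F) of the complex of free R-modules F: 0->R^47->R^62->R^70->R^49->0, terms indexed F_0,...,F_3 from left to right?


chi = sum (-1)^i * rank:
(-1)^0*47=47
(-1)^1*62=-62
(-1)^2*70=70
(-1)^3*49=-49
chi=6


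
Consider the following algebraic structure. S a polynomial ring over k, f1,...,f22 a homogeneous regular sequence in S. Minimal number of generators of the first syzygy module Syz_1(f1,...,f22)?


Regular sequence => Koszul complex is the minimal free resolution.
Syz_1 minimally generated by Koszul relations f_i*e_j - f_j*e_i (i<j): mu(Syz_1) = beta_2 = C(m,2) = m(m-1)/2
m=22
22*21/2 = 231


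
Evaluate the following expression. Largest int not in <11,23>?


gcd(11,23)=1 => F=ab-a-b=11*23-11-23=253-34=219


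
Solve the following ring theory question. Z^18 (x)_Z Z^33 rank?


rank(M(x)N) = rank(M)*rank(N)
18*33 = 594


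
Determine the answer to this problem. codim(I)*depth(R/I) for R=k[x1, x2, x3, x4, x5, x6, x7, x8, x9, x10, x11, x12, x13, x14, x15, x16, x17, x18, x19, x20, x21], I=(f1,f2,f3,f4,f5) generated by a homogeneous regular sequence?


codim=5, depth=dim(R/I)=21-5=16
Product=5*16=80


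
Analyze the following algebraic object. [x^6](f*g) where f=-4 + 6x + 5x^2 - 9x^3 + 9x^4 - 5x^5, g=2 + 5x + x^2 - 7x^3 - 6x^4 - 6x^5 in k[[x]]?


[x^6] = sum a_i*b_j, i+j=6
  6*-6=-36
  5*-6=-30
  -9*-7=63
  9*1=9
  -5*5=-25
Sum=-19


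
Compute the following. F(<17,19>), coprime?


gcd(17,19)=1 => F=ab-a-b=17*19-17-19=323-36=287


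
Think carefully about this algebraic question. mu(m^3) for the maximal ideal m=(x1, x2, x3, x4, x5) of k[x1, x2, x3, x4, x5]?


Graded Nakayama: mu(m^d) = dim_k (m^d/m^(d+1)) = #degree-3 monomials in 5 vars
C(n+d-1,d)=C(7,3)=35


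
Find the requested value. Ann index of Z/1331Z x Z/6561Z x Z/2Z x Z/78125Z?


Exponent = lcm of the cyclic orders; pairwise coprime => product.
11^3*3^8*2^1*5^7=1331*6561*2*78125=1364482968750


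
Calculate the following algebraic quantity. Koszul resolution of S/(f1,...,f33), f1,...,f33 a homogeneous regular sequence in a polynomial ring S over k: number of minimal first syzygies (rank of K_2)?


Regular sequence => Koszul complex is the minimal free resolution.
Syz_1 minimally generated by Koszul relations f_i*e_j - f_j*e_i (i<j): mu(Syz_1) = beta_2 = C(m,2) = m(m-1)/2
m=33
33*32/2 = 528


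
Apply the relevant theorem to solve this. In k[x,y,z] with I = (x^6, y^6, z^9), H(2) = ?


Need i<6, j<6, k<9 with i+j+k=2.
For each i, j ranges over max(0,2-i-8)..min(5,2-i):
  i=0: j in [0,2] -> 3
  i=1: j in [0,1] -> 2
  i=2: j in [0,0] -> 1
H(2) = 3+2+1 = 6


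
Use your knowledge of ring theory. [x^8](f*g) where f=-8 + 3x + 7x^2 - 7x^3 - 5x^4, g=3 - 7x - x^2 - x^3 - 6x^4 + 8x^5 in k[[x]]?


[x^8] = sum a_i*b_j, i+j=8
  -7*8=-56
  -5*-6=30
Sum=-26


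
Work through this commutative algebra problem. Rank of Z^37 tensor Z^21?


rank(M(x)N) = rank(M)*rank(N)
37*21 = 777


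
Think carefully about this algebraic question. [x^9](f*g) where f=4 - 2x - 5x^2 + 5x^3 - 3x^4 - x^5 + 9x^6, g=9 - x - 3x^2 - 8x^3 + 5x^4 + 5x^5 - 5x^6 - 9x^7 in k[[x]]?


[x^9] = sum a_i*b_j, i+j=9
  -5*-9=45
  5*-5=-25
  -3*5=-15
  -1*5=-5
  9*-8=-72
Sum=-72


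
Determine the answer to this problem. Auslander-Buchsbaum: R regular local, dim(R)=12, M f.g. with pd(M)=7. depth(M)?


pd+depth=depth(R)=12
depth=12-7=5


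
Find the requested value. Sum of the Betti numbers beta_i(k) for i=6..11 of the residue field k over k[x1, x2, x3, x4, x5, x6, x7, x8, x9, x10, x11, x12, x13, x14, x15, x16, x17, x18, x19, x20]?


Koszul resolution: beta_i(k)=C(n,i), n=20
C(20,6)=38760, C(20,7)=77520, C(20,8)=125970, C(20,9)=167960, C(20,10)=184756, C(20,11)=167960
Sum=762926


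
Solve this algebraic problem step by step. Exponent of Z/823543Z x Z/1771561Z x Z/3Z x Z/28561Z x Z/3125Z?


Exponent = lcm of the cyclic orders; pairwise coprime => product.
7^7*11^6*3^1*13^4*5^5=823543*1771561*3*28561*3125=390649323600501590625


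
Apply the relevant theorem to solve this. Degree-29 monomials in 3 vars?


C(d+n-1,n-1)=C(31,2)=465


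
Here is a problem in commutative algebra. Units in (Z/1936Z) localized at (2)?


Local ring = Z/16Z.
phi(16) = 2^3*(2-1) = 8


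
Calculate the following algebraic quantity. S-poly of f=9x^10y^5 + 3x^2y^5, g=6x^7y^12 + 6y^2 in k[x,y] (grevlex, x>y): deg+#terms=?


LT(f)=9x^10y^5, LT(g)=6x^7y^12
lcm(LM)=x^10y^12
S(f,g) (scaled by 54 to clear denominators) = 6y^7*f - 9x^3*g = 18x^2y^12 - 54x^3y^2
2 terms, deg 14.
14+2=16


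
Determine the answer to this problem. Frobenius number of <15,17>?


gcd(15,17)=1 => F=ab-a-b=15*17-15-17=255-32=223


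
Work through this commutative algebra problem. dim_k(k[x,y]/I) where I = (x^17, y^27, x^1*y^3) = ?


k[x,y]/I, I = (x^17, y^27, x^1*y^3)
Rect: 17x27=459. Corner: (17-1)x(27-3)=384.
dim = 459-384 = 75


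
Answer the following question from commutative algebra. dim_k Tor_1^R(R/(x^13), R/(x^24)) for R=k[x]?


Tor_1(R/I,R/J)=(I cap J)/IJ=(x^24)/(x^37)
dim=37-24=min(13,24)=13


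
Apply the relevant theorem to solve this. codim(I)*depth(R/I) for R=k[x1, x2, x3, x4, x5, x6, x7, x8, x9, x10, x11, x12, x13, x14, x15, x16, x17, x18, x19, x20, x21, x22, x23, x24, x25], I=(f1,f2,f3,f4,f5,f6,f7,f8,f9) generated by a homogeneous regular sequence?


codim=9, depth=dim(R/I)=25-9=16
Product=9*16=144


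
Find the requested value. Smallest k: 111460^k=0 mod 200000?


111460^k mod 200000:
k=1: 111460
k=2: 131600
k=3: 136000
k=4: 160000
k=5: 0
First zero at k = 5


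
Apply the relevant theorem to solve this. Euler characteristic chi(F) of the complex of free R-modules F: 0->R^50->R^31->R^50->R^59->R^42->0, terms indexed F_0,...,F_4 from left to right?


chi = sum (-1)^i * rank:
(-1)^0*50=50
(-1)^1*31=-31
(-1)^2*50=50
(-1)^3*59=-59
(-1)^4*42=42
chi=52


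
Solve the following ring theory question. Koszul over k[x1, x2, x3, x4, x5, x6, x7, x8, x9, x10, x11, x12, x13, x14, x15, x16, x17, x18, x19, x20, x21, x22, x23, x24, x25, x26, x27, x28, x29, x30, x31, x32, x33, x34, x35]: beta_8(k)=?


C(n,i)=C(35,8)=23535820


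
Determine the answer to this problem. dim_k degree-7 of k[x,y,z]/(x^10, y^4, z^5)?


Need i<10, j<4, k<5 with i+j+k=7.
For each i, j ranges over max(0,7-i-4)..min(3,7-i):
  i=0: j in [3,3] -> 1
  i=1: j in [2,3] -> 2
  i=2: j in [1,3] -> 3
  i=3: j in [0,3] -> 4
  i=4: j in [0,3] -> 4
  i=5: j in [0,2] -> 3
  i=6: j in [0,1] -> 2
  i=7: j in [0,0] -> 1
H(7) = 1+2+3+4+4+3+2+1 = 20


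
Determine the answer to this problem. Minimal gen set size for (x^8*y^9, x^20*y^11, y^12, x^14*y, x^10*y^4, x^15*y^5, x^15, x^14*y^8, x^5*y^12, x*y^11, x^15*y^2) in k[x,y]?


Remove redundant (divisible by others).
x^5*y^12 redundant.
x^14*y^8 redundant.
x^15*y^5 redundant.
x^15*y^2 redundant.
x^20*y^11 redundant.
Min: x^15, x^14*y, x^10*y^4, x^8*y^9, x*y^11, y^12
Count=6


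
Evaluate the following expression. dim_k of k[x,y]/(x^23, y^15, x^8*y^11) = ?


k[x,y]/I, I = (x^23, y^15, x^8*y^11)
Rect: 23x15=345. Corner: (23-8)x(15-11)=60.
dim = 345-60 = 285


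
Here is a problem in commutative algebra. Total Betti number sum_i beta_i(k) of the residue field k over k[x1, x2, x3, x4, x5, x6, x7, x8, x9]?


Koszul resolution: beta_i(k)=C(n,i), n=9
sum_i C(9,i) = 2^9 = 512


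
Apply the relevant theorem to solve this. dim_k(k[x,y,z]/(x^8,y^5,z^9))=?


Basis: x^iy^jz^k, i<8,j<5,k<9
8*5*9=360


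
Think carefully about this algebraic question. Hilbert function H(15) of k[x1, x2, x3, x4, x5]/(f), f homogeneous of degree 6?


C(19,4)-C(13,4)=3876-715=3161


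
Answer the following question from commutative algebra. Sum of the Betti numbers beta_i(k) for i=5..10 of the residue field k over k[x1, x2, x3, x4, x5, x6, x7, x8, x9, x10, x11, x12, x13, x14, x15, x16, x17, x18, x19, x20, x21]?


Koszul resolution: beta_i(k)=C(n,i), n=21
C(21,5)=20349, C(21,6)=54264, C(21,7)=116280, C(21,8)=203490, C(21,9)=293930, C(21,10)=352716
Sum=1041029


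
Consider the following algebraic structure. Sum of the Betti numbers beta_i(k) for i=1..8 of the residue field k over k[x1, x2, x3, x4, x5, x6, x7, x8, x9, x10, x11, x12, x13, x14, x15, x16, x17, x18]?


Koszul resolution: beta_i(k)=C(n,i), n=18
C(18,1)=18, C(18,2)=153, C(18,3)=816, C(18,4)=3060, C(18,5)=8568, C(18,6)=18564, C(18,7)=31824, C(18,8)=43758
Sum=106761


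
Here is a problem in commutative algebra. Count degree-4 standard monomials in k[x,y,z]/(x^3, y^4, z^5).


Need i<3, j<4, k<5 with i+j+k=4.
For each i, j ranges over max(0,4-i-4)..min(3,4-i):
  i=0: j in [0,3] -> 4
  i=1: j in [0,3] -> 4
  i=2: j in [0,2] -> 3
H(4) = 4+4+3 = 11


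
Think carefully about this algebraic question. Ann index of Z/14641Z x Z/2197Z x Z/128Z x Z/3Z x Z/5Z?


Exponent = lcm of the cyclic orders; pairwise coprime => product.
11^4*13^3*2^7*3^1*5^1=14641*2197*128*3*5=61759251840


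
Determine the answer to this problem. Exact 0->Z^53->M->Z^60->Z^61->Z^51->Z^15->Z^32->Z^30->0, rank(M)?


Alt sum=0:
(-1)^0*53 + (-1)^1*? + (-1)^2*60 + (-1)^3*61 + (-1)^4*51 + (-1)^5*15 + (-1)^6*32 + (-1)^7*30=0
rank(M)=90


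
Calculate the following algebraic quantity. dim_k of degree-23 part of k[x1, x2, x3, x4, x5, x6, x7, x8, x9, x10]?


C(d+n-1,n-1)=C(32,9)=28048800


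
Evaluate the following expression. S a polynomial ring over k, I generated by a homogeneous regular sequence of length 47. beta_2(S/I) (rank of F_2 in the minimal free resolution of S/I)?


Regular sequence => Koszul complex is the minimal free resolution.
Syz_1 minimally generated by Koszul relations f_i*e_j - f_j*e_i (i<j): mu(Syz_1) = beta_2 = C(m,2) = m(m-1)/2
m=47
47*46/2 = 1081


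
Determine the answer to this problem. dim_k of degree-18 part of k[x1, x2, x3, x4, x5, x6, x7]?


C(d+n-1,n-1)=C(24,6)=134596


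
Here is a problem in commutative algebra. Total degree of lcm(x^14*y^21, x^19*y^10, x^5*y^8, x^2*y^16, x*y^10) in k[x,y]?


lcm = componentwise max:
x: max(14,19,5,2,1)=19
y: max(21,10,8,16,10)=21
Total=19+21=40


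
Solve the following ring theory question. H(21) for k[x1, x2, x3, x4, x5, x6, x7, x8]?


C(d+n-1,n-1)=C(28,7)=1184040


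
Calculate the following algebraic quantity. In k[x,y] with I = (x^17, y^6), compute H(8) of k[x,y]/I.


k[x,y], I = (x^17, y^6), d = 8
Need i < 17 and d-i < 6.
Range: 3 <= i <= 8.
H(8) = 6


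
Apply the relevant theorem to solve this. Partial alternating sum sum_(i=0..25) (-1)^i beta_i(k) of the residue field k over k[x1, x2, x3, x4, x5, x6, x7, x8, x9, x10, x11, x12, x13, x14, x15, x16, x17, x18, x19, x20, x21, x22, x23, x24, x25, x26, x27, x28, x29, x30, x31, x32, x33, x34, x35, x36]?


Koszul resolution: beta_i(k)=C(n,i), n=36
sum_(i=0..p) (-1)^i C(n,i) = (-1)^p C(n-1,p)
(-1)^25*C(35,25) = (-1)^25*183579396 = -183579396


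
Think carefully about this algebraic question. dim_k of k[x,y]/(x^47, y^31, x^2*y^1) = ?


k[x,y]/I, I = (x^47, y^31, x^2*y^1)
Rect: 47x31=1457. Corner: (47-2)x(31-1)=1350.
dim = 1457-1350 = 107


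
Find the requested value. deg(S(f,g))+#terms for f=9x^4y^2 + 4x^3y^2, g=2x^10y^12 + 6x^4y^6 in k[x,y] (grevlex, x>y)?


LT(f)=9x^4y^2, LT(g)=2x^10y^12
lcm(LM)=x^10y^12
S(f,g) (scaled by 18 to clear denominators) = 2x^6y^10*f - 9*g = 8x^9y^12 - 54x^4y^6
2 terms, deg 21.
21+2=23


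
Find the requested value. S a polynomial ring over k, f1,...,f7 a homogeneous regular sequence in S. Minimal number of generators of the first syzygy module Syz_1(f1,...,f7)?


Regular sequence => Koszul complex is the minimal free resolution.
Syz_1 minimally generated by Koszul relations f_i*e_j - f_j*e_i (i<j): mu(Syz_1) = beta_2 = C(m,2) = m(m-1)/2
m=7
7*6/2 = 21


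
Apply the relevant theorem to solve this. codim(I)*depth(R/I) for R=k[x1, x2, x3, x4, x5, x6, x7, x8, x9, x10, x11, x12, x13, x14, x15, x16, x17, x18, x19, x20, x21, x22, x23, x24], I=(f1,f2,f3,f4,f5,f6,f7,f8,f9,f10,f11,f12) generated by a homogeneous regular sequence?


codim=12, depth=dim(R/I)=24-12=12
Product=12*12=144


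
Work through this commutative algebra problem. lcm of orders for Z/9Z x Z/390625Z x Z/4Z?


Exponent = lcm of the cyclic orders; pairwise coprime => product.
3^2*5^8*2^2=9*390625*4=14062500


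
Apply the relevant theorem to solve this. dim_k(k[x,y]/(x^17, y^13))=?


Basis: x^i*y^j, i<17, j<13
17*13=221


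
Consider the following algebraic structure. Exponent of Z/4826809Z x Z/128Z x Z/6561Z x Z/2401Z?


Exponent = lcm of the cyclic orders; pairwise coprime => product.
13^6*2^7*3^8*7^4=4826809*128*6561*2401=9732676343225472


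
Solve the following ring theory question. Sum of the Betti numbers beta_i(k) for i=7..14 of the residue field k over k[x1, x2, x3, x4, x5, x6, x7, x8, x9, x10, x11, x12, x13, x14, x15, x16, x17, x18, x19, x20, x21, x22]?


Koszul resolution: beta_i(k)=C(n,i), n=22
C(22,7)=170544, C(22,8)=319770, C(22,9)=497420, C(22,10)=646646, C(22,11)=705432, C(22,12)=646646, C(22,13)=497420, C(22,14)=319770
Sum=3803648


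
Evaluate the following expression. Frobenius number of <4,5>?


gcd(4,5)=1 => F=ab-a-b=4*5-4-5=20-9=11


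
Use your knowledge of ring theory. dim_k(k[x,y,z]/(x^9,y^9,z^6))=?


Basis: x^iy^jz^k, i<9,j<9,k<6
9*9*6=486


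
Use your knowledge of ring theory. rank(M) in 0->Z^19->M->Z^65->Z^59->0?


Alt sum=0:
(-1)^0*19 + (-1)^1*? + (-1)^2*65 + (-1)^3*59=0
rank(M)=25


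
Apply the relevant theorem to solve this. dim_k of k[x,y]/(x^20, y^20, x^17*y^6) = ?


k[x,y]/I, I = (x^20, y^20, x^17*y^6)
Rect: 20x20=400. Corner: (20-17)x(20-6)=42.
dim = 400-42 = 358


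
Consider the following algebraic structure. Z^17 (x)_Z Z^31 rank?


rank(M(x)N) = rank(M)*rank(N)
17*31 = 527


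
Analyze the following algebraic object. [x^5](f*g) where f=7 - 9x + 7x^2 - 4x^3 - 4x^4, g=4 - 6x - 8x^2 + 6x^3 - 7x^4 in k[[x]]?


[x^5] = sum a_i*b_j, i+j=5
  -9*-7=63
  7*6=42
  -4*-8=32
  -4*-6=24
Sum=161


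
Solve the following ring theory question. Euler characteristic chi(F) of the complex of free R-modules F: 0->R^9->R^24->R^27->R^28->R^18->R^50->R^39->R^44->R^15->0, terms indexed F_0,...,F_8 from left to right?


chi = sum (-1)^i * rank:
(-1)^0*9=9
(-1)^1*24=-24
(-1)^2*27=27
(-1)^3*28=-28
(-1)^4*18=18
(-1)^5*50=-50
(-1)^6*39=39
(-1)^7*44=-44
(-1)^8*15=15
chi=-38


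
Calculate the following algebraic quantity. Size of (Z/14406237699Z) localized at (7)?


7-primary part: 14406237699=7^10*51
Size=7^10=282475249


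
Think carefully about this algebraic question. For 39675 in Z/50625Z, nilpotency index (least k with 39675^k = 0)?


39675^k mod 50625:
k=1: 39675
k=2: 22500
k=3: 16875
k=4: 0
First zero at k = 4


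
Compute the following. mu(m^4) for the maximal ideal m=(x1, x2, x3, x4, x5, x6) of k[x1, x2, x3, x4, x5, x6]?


Graded Nakayama: mu(m^d) = dim_k (m^d/m^(d+1)) = #degree-4 monomials in 6 vars
C(n+d-1,d)=C(9,4)=126


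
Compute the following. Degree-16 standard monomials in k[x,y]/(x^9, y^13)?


k[x,y], I = (x^9, y^13), d = 16
Need i < 9 and d-i < 13.
Range: 4 <= i <= 8.
H(16) = 5


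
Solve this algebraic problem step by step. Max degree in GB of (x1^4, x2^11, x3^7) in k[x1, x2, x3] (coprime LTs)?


Pure powers, coprime LTs => already GB.
Degrees: 4, 11, 7
Max=11


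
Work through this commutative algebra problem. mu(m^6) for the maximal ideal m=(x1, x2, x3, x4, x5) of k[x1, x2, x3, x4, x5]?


Graded Nakayama: mu(m^d) = dim_k (m^d/m^(d+1)) = #degree-6 monomials in 5 vars
C(n+d-1,d)=C(10,6)=210


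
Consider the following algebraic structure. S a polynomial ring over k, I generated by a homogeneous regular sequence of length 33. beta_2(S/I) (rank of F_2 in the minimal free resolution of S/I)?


Regular sequence => Koszul complex is the minimal free resolution.
Syz_1 minimally generated by Koszul relations f_i*e_j - f_j*e_i (i<j): mu(Syz_1) = beta_2 = C(m,2) = m(m-1)/2
m=33
33*32/2 = 528


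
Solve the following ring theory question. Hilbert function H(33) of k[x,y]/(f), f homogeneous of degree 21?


H(t)=d for t>=d-1.
d=21, t=33
H(33)=21


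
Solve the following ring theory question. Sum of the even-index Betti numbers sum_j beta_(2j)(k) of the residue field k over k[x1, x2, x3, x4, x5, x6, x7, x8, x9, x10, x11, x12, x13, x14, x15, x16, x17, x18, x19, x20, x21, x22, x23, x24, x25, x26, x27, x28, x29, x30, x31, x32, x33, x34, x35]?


Koszul resolution: beta_i(k)=C(n,i), n=35
sum_even C(35,i) = 2^(n-1) = 2^34 = 17179869184


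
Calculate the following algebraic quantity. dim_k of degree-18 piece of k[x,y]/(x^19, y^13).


k[x,y], I = (x^19, y^13), d = 18
Need i < 19 and d-i < 13.
Range: 6 <= i <= 18.
H(18) = 13


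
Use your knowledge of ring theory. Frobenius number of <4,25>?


gcd(4,25)=1 => F=ab-a-b=4*25-4-25=100-29=71


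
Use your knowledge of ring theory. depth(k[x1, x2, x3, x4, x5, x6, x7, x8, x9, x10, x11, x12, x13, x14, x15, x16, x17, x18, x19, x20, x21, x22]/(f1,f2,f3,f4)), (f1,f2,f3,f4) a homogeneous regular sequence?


depth(R)=22
depth(R/I)=22-4=18


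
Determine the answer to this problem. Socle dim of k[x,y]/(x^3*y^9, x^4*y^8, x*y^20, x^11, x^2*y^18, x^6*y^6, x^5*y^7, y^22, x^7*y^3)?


Socle = ann(m) = span of standard monomials u with x*u, y*u in I (staircase corners).
Minimal generators: x^11, x^7*y^3, x^6*y^6, x^5*y^7, x^4*y^8, x^3*y^9, x^2*y^18, x*y^20, y^22
Corners: y^21, xy^19, x^2y^17, x^3y^8, x^4y^7, x^5y^6, x^6y^5, x^10y^2
Socle dim=8


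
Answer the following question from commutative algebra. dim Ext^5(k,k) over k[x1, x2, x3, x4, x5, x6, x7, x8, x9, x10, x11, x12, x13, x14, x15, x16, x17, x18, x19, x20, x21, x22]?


C(n,i)=C(22,5)=26334


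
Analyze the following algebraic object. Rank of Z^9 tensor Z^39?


rank(M(x)N) = rank(M)*rank(N)
9*39 = 351


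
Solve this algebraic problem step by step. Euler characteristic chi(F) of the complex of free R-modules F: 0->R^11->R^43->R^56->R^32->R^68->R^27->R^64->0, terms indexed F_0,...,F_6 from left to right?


chi = sum (-1)^i * rank:
(-1)^0*11=11
(-1)^1*43=-43
(-1)^2*56=56
(-1)^3*32=-32
(-1)^4*68=68
(-1)^5*27=-27
(-1)^6*64=64
chi=97


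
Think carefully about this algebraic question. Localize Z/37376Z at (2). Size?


2-primary part: 37376=2^9*73
Size=2^9=512


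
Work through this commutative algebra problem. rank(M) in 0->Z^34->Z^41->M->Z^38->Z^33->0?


Alt sum=0:
(-1)^0*34 + (-1)^1*41 + (-1)^2*? + (-1)^3*38 + (-1)^4*33=0
rank(M)=12


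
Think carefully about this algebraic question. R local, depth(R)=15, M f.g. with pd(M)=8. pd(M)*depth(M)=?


pd+depth=15
depth=15-8=7
pd*depth=8*7=56


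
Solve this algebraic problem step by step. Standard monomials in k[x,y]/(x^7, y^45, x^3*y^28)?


k[x,y]/I, I = (x^7, y^45, x^3*y^28)
Rect: 7x45=315. Corner: (7-3)x(45-28)=68.
dim = 315-68 = 247


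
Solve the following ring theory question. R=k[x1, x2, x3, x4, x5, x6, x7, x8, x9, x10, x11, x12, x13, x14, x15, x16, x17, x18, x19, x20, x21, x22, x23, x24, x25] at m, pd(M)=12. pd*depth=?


pd+depth=25
depth=25-12=13
pd*depth=12*13=156


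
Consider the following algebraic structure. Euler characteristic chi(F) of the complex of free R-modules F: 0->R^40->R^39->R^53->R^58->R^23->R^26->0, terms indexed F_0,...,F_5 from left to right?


chi = sum (-1)^i * rank:
(-1)^0*40=40
(-1)^1*39=-39
(-1)^2*53=53
(-1)^3*58=-58
(-1)^4*23=23
(-1)^5*26=-26
chi=-7


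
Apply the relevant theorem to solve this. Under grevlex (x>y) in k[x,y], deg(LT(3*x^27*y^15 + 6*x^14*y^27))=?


LT: 3*x^27*y^15
deg_x=27, deg_y=15
Total=27+15=42


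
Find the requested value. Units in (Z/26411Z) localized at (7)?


Local ring = Z/2401Z.
phi(2401) = 7^3*(7-1) = 2058


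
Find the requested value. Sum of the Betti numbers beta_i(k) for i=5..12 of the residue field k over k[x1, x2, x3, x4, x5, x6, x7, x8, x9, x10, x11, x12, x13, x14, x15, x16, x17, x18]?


Koszul resolution: beta_i(k)=C(n,i), n=18
C(18,5)=8568, C(18,6)=18564, C(18,7)=31824, C(18,8)=43758, C(18,9)=48620, C(18,10)=43758, C(18,11)=31824, C(18,12)=18564
Sum=245480


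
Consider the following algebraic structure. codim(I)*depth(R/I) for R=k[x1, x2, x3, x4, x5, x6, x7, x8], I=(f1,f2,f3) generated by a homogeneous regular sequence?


codim=3, depth=dim(R/I)=8-3=5
Product=3*5=15


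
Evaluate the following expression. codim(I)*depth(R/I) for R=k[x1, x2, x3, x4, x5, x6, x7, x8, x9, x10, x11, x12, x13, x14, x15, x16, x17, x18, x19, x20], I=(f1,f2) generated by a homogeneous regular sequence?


codim=2, depth=dim(R/I)=20-2=18
Product=2*18=36


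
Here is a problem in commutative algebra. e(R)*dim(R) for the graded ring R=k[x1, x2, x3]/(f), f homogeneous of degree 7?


e(R)=deg(f)=7, dim(R)=3-1=2
e*dim=7*2=14


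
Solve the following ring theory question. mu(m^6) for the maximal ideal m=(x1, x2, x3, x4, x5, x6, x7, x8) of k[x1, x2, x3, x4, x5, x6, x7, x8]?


Graded Nakayama: mu(m^d) = dim_k (m^d/m^(d+1)) = #degree-6 monomials in 8 vars
C(n+d-1,d)=C(13,6)=1716


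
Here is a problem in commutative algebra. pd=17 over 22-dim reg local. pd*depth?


pd+depth=22
depth=22-17=5
pd*depth=17*5=85


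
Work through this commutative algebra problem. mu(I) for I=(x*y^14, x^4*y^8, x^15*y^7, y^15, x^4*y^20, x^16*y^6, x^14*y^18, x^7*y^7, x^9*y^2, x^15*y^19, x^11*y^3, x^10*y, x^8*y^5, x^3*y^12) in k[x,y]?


Remove redundant (divisible by others).
x^14*y^18 redundant.
x^4*y^20 redundant.
x^15*y^7 redundant.
x^16*y^6 redundant.
x^15*y^19 redundant.
x^11*y^3 redundant.
Min: x^10*y, x^9*y^2, x^8*y^5, x^7*y^7, x^4*y^8, x^3*y^12, x*y^14, y^15
Count=8


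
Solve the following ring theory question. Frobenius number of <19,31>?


gcd(19,31)=1 => F=ab-a-b=19*31-19-31=589-50=539


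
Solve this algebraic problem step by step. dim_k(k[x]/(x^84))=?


Basis: 1,x,...,x^83
dim=84


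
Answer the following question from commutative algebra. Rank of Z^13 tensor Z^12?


rank(M(x)N) = rank(M)*rank(N)
13*12 = 156


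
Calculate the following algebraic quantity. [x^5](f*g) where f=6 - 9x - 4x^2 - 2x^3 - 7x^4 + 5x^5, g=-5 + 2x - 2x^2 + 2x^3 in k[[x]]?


[x^5] = sum a_i*b_j, i+j=5
  -4*2=-8
  -2*-2=4
  -7*2=-14
  5*-5=-25
Sum=-43


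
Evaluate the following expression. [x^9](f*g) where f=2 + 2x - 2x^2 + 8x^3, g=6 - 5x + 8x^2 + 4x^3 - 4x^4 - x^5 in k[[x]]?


[x^9] = sum a_i*b_j, i+j=9
Sum=0


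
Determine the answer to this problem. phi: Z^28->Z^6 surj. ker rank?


rank(ker) = 28-6 = 22


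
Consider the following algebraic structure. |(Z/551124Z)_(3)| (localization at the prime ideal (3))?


3-primary part: 551124=3^9*28
Size=3^9=19683


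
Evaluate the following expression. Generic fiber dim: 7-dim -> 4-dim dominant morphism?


dim(fiber)=dim(X)-dim(Y)=7-4=3


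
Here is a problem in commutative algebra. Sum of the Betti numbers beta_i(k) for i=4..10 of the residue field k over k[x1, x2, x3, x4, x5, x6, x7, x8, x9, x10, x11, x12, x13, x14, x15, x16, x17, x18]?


Koszul resolution: beta_i(k)=C(n,i), n=18
C(18,4)=3060, C(18,5)=8568, C(18,6)=18564, C(18,7)=31824, C(18,8)=43758, C(18,9)=48620, C(18,10)=43758
Sum=198152


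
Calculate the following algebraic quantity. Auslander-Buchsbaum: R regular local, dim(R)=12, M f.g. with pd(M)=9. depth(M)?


pd+depth=depth(R)=12
depth=12-9=3


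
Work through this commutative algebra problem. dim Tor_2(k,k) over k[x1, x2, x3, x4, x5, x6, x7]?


Koszul: C(n,i)=C(7,2)=21


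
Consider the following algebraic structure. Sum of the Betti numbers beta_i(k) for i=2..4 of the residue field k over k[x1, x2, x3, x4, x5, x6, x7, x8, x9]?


Koszul resolution: beta_i(k)=C(n,i), n=9
C(9,2)=36, C(9,3)=84, C(9,4)=126
Sum=246


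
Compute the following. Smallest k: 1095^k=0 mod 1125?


1095^k mod 1125:
k=1: 1095
k=2: 900
k=3: 0
First zero at k = 3


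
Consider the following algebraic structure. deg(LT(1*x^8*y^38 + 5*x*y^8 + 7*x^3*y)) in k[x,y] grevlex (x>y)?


LT: 1*x^8*y^38
deg_x=8, deg_y=38
Total=8+38=46


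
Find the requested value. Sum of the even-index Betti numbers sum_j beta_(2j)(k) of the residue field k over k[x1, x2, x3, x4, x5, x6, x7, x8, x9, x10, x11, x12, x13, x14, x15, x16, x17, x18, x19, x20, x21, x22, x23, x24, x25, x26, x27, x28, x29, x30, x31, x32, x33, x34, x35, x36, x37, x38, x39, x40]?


Koszul resolution: beta_i(k)=C(n,i), n=40
sum_even C(40,i) = 2^(n-1) = 2^39 = 549755813888


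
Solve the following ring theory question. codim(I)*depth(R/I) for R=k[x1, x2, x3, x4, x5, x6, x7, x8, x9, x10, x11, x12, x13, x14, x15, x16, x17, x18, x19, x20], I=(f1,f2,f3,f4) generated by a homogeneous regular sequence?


codim=4, depth=dim(R/I)=20-4=16
Product=4*16=64


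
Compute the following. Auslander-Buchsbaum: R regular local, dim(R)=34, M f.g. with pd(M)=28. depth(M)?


pd+depth=depth(R)=34
depth=34-28=6


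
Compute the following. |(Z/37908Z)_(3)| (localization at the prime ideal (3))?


3-primary part: 37908=3^6*52
Size=3^6=729


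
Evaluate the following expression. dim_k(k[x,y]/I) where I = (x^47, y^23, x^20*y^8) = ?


k[x,y]/I, I = (x^47, y^23, x^20*y^8)
Rect: 47x23=1081. Corner: (47-20)x(23-8)=405.
dim = 1081-405 = 676


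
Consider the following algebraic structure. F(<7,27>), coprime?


gcd(7,27)=1 => F=ab-a-b=7*27-7-27=189-34=155


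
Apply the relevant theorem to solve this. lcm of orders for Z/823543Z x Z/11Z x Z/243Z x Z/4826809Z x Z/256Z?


Exponent = lcm of the cyclic orders; pairwise coprime => product.
7^7*11^1*3^5*13^6*2^8=823543*11*243*4826809*256=2720102803184422656


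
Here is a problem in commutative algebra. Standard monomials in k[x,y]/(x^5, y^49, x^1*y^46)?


k[x,y]/I, I = (x^5, y^49, x^1*y^46)
Rect: 5x49=245. Corner: (5-1)x(49-46)=12.
dim = 245-12 = 233


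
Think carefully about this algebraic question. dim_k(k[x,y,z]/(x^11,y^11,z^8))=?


Basis: x^iy^jz^k, i<11,j<11,k<8
11*11*8=968


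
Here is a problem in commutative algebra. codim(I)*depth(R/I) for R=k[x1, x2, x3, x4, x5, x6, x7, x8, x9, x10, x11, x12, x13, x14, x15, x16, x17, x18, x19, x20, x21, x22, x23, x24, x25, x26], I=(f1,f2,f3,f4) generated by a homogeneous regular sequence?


codim=4, depth=dim(R/I)=26-4=22
Product=4*22=88


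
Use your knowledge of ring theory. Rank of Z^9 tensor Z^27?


rank(M(x)N) = rank(M)*rank(N)
9*27 = 243


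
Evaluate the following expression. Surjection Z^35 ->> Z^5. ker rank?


rank(ker) = 35-5 = 30


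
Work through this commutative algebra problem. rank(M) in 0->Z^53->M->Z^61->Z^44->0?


Alt sum=0:
(-1)^0*53 + (-1)^1*? + (-1)^2*61 + (-1)^3*44=0
rank(M)=70


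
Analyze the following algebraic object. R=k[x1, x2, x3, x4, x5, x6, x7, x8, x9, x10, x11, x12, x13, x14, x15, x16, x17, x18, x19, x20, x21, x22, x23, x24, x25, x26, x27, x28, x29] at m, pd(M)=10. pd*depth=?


pd+depth=29
depth=29-10=19
pd*depth=10*19=190


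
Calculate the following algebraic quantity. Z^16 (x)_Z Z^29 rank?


rank(M(x)N) = rank(M)*rank(N)
16*29 = 464


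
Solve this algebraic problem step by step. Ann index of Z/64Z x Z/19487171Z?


Exponent = lcm of the cyclic orders; pairwise coprime => product.
2^6*11^7=64*19487171=1247178944


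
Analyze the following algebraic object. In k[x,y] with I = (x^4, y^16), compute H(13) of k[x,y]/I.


k[x,y], I = (x^4, y^16), d = 13
Need i < 4 and d-i < 16.
Range: 0 <= i <= 3.
H(13) = 4


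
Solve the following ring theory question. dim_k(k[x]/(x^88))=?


Basis: 1,x,...,x^87
dim=88


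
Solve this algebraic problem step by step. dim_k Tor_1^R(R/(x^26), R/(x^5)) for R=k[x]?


Tor_1(R/I,R/J)=(I cap J)/IJ=(x^26)/(x^31)
dim=31-26=min(26,5)=5


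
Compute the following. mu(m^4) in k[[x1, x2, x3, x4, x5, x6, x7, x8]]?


C(n+d-1,d)=C(11,4)=330


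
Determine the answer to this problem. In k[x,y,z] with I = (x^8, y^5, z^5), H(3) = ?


Need i<8, j<5, k<5 with i+j+k=3.
For each i, j ranges over max(0,3-i-4)..min(4,3-i):
  i=0: j in [0,3] -> 4
  i=1: j in [0,2] -> 3
  i=2: j in [0,1] -> 2
  i=3: j in [0,0] -> 1
H(3) = 4+3+2+1 = 10


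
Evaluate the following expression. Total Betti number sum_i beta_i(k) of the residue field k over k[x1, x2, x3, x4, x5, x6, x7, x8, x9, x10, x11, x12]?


Koszul resolution: beta_i(k)=C(n,i), n=12
sum_i C(12,i) = 2^12 = 4096


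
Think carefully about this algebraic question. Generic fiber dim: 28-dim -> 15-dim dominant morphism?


dim(fiber)=dim(X)-dim(Y)=28-15=13


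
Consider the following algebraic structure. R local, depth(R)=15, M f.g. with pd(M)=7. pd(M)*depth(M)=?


pd+depth=15
depth=15-7=8
pd*depth=7*8=56


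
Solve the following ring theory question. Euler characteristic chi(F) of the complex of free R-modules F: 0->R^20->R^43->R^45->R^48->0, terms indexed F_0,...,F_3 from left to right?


chi = sum (-1)^i * rank:
(-1)^0*20=20
(-1)^1*43=-43
(-1)^2*45=45
(-1)^3*48=-48
chi=-26


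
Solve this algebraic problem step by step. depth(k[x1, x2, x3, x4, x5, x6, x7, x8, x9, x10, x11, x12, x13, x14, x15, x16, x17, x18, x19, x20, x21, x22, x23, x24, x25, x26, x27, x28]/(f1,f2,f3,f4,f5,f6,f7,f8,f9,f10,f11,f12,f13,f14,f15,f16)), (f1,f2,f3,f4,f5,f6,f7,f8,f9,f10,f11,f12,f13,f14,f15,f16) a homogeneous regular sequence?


depth(R)=28
depth(R/I)=28-16=12


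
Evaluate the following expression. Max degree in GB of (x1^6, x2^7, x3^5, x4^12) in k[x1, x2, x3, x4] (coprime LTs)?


Pure powers, coprime LTs => already GB.
Degrees: 6, 7, 5, 12
Max=12


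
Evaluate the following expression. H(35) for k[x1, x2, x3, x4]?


C(d+n-1,n-1)=C(38,3)=8436


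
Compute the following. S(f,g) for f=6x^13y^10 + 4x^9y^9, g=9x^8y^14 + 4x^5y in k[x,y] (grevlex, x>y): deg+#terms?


LT(f)=6x^13y^10, LT(g)=9x^8y^14
lcm(LM)=x^13y^14
S(f,g) (scaled by 54 to clear denominators) = 9y^4*f - 6x^5*g = 36x^9y^13 - 24x^10y
2 terms, deg 22.
22+2=24


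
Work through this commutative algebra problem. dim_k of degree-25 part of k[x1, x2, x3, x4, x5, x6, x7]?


C(d+n-1,n-1)=C(31,6)=736281


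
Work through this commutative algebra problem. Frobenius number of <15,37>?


gcd(15,37)=1 => F=ab-a-b=15*37-15-37=555-52=503


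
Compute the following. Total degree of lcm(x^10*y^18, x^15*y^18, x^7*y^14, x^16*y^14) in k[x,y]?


lcm = componentwise max:
x: max(10,15,7,16)=16
y: max(18,18,14,14)=18
Total=16+18=34


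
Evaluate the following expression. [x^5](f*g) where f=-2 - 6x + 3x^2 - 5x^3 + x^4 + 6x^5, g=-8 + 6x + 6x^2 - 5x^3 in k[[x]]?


[x^5] = sum a_i*b_j, i+j=5
  3*-5=-15
  -5*6=-30
  1*6=6
  6*-8=-48
Sum=-87


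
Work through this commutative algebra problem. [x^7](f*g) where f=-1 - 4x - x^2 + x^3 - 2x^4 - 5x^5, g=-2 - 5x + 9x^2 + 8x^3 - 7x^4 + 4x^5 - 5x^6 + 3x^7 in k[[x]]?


[x^7] = sum a_i*b_j, i+j=7
  -1*3=-3
  -4*-5=20
  -1*4=-4
  1*-7=-7
  -2*8=-16
  -5*9=-45
Sum=-55


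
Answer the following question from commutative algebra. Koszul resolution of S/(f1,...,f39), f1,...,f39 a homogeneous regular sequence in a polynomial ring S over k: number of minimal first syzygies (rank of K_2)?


Regular sequence => Koszul complex is the minimal free resolution.
Syz_1 minimally generated by Koszul relations f_i*e_j - f_j*e_i (i<j): mu(Syz_1) = beta_2 = C(m,2) = m(m-1)/2
m=39
39*38/2 = 741


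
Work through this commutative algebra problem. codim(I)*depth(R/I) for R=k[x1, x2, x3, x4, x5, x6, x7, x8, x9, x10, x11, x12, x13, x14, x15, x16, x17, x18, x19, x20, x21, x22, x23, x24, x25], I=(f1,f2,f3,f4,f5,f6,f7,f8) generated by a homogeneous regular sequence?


codim=8, depth=dim(R/I)=25-8=17
Product=8*17=136


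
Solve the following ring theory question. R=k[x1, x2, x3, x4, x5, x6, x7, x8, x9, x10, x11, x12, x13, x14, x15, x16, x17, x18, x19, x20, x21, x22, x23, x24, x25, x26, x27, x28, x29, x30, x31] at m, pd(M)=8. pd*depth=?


pd+depth=31
depth=31-8=23
pd*depth=8*23=184


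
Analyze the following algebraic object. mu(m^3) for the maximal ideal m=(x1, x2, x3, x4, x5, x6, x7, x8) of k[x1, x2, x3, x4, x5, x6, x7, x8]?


Graded Nakayama: mu(m^d) = dim_k (m^d/m^(d+1)) = #degree-3 monomials in 8 vars
C(n+d-1,d)=C(10,3)=120


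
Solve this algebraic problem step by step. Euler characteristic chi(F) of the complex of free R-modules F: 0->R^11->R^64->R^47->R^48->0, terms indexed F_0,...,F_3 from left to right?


chi = sum (-1)^i * rank:
(-1)^0*11=11
(-1)^1*64=-64
(-1)^2*47=47
(-1)^3*48=-48
chi=-54


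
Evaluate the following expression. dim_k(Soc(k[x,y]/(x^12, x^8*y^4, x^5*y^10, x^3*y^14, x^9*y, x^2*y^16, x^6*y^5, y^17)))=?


Socle = ann(m) = span of standard monomials u with x*u, y*u in I (staircase corners).
Minimal generators: x^12, x^9*y, x^8*y^4, x^6*y^5, x^5*y^10, x^3*y^14, x^2*y^16, y^17
Corners: xy^16, x^2y^15, x^4y^13, x^5y^9, x^7y^4, x^8y^3, x^11
Socle dim=7


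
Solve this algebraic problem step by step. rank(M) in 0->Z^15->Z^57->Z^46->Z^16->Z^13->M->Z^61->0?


Alt sum=0:
(-1)^0*15 + (-1)^1*57 + (-1)^2*46 + (-1)^3*16 + (-1)^4*13 + (-1)^5*? + (-1)^6*61=0
rank(M)=62


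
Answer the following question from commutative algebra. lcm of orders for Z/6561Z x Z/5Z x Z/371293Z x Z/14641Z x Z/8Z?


Exponent = lcm of the cyclic orders; pairwise coprime => product.
3^8*5^1*13^5*11^4*2^3=6561*5*371293*14641*8=1426650297363720


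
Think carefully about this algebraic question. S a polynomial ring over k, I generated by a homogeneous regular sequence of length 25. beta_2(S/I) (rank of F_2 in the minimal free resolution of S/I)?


Regular sequence => Koszul complex is the minimal free resolution.
Syz_1 minimally generated by Koszul relations f_i*e_j - f_j*e_i (i<j): mu(Syz_1) = beta_2 = C(m,2) = m(m-1)/2
m=25
25*24/2 = 300


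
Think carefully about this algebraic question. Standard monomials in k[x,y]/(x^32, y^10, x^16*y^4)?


k[x,y]/I, I = (x^32, y^10, x^16*y^4)
Rect: 32x10=320. Corner: (32-16)x(10-4)=96.
dim = 320-96 = 224
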